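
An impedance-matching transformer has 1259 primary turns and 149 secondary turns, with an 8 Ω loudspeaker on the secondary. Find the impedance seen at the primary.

Z_p = (N_p/N_s)² × Z_s = (1259/149)² × 8 = 571 Ω.

Z_p ≈ 571 Ω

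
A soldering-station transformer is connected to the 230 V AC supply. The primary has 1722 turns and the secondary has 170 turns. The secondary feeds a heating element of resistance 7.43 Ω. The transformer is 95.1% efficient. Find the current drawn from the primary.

V_s = 230 × 170/1722 = 22.706 V.
I_s = V_s/R = 22.706/7.43 = 3.0560 A.
P_out = V_s I_s = 22.706 × 3.0560 = 69.390 W.
P_in = P_out/η = 69.390/0.951 = 72.966 W.
I_p = P_in/V_p = 72.966/230 = 0.317 A.

I_p ≈ 0.317 A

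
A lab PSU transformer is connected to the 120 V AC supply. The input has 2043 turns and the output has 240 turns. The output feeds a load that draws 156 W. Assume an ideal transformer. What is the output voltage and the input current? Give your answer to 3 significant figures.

V_out = V_in × N_out/N_in = 120 × 240/2043 = 14.097 V.
I_out = P/V_out = 156/14.097 = 11.066 A.
I_in = I_out × N_out/N_in = 11.066 × 240/2043 = 1.30 A.

V_out ≈ 14.1 V, I_in ≈ 1.30 A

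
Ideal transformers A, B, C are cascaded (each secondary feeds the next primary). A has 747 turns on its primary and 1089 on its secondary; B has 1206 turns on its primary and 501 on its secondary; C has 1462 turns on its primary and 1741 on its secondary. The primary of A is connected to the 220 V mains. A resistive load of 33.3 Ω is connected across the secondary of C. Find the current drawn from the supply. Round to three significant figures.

I_supply ≈ 3.44 A

Secondary of A: V = 220.00 × 1089/747 = 320.72 V.
Secondary of B: V = 320.72 × 501/1206 = 133.24 V.
Secondary of C: V = 133.24 × 1741/1462 = 158.66 V.
I_load = 158.66/33.3 = 4.7646 A, so P_out = 158.66 × 4.7646 = 755.96 W.
All ideal ⇒ P_in = P_out, so I_supply = 755.96/220 = 3.44 A.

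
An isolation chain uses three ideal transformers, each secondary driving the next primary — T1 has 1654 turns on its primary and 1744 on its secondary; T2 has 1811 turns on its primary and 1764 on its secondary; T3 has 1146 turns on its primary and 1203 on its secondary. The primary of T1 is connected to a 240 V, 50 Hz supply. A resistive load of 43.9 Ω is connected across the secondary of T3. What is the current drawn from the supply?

I_supply ≈ 6.35 A

Secondary of T1: V = 240.00 × 1744/1654 = 253.06 V.
Secondary of T2: V = 253.06 × 1764/1811 = 246.49 V.
Secondary of T3: V = 246.49 × 1203/1146 = 258.75 V.
I_load = 258.75/43.9 = 5.8941 A, so P_out = 258.75 × 5.8941 = 1525.1 W.
All ideal ⇒ P_in = P_out, so I_supply = 1525.1/240 = 6.35 A.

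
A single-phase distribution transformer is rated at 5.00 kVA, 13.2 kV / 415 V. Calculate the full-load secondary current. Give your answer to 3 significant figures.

I_s ≈ 12.0 A

I_s = S/V_s = 5000/415 = 12.0 A.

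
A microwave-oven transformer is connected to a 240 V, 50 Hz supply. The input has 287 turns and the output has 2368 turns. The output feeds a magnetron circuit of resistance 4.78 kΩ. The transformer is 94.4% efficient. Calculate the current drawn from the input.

V_out = 240 × 2368/287 = 1980.2 V.
I_out = V_out/R = 1980.2/4780 = 0.41427 A.
P_out = V_out I_out = 1980.2 × 0.41427 = 820.34 W.
P_in = P_out/η = 820.34/0.944 = 869.00 W.
I_in = P_in/V_in = 869.00/240 = 3.62 A.

I_in ≈ 3.62 A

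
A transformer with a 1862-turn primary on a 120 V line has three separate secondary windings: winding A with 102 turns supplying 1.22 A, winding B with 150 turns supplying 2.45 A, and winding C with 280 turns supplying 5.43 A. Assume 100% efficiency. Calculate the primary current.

I_p ≈ 1.08 A

V_A = 120 × 102/1862 = 6.5736 V; V_B = 120 × 150/1862 = 9.6670 V; V_C = 120 × 280/1862 = 18.045 V.
P_out = V_A I_A + V_B I_B + V_C I_C = 6.5736×1.22 + 9.6670×2.45 + 18.045×5.43 = 8.0198 + 23.684 + 97.985 = 129.69 W.
Ideal ⇒ P_in = P_out, so I_p = P_out/V_p = 129.69/120 = 1.08 A.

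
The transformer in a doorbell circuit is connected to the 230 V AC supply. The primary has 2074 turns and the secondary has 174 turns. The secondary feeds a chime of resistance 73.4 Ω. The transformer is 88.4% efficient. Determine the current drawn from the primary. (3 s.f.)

I_p ≈ 0.0249 A

V_s = 230 × 174/2074 = 19.296 V.
I_s = V_s/R = 19.296/73.4 = 0.26289 A.
P_out = V_s I_s = 19.296 × 0.26289 = 5.0727 W.
P_in = P_out/η = 5.0727/0.884 = 5.7384 W.
I_p = P_in/V_p = 5.7384/230 = 0.0249 A.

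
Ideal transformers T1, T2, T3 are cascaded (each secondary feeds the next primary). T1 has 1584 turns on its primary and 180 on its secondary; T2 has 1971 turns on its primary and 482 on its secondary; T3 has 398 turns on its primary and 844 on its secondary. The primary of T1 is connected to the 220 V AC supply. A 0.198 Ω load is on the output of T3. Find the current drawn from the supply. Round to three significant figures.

After T1: V = 220.00 × 180/1584 = 25.000 V.
After T2: V = 25.000 × 482/1971 = 6.1136 V.
After T3: V = 6.1136 × 844/398 = 12.965 V.
I_load = 12.965/0.198 = 65.478 A, so P_out = 12.965 × 65.478 = 848.90 W.
All ideal ⇒ P_in = P_out, so I_supply = 848.90/220 = 3.86 A.

I_supply ≈ 3.86 A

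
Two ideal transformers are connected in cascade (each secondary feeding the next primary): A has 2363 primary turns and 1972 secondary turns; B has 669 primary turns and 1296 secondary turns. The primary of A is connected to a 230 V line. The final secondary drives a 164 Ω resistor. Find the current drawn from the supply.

Secondary of A: V = 230.00 × 1972/2363 = 191.94 V.
Secondary of B: V = 191.94 × 1296/669 = 371.83 V.
I_load = 371.83/164 = 2.2673 A, so P_out = 371.83 × 2.2673 = 843.06 W.
All ideal ⇒ P_in = P_out, so I_supply = 843.06/230 = 3.67 A.

I_supply ≈ 3.67 A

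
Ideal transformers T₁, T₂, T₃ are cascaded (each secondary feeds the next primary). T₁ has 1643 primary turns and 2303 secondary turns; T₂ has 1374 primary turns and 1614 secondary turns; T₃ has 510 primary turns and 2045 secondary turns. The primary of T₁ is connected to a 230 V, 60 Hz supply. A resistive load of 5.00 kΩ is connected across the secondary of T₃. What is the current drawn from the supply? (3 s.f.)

I_supply ≈ 2.01 A

Secondary of T₁: V = 230.00 × 2303/1643 = 322.39 V.
Secondary of T₂: V = 322.39 × 1614/1374 = 378.70 V.
Secondary of T₃: V = 378.70 × 2045/510 = 1518.5 V.
I_load = 1518.5/5000 = 0.30371 A, so P_out = 1518.5 × 0.30371 = 461.19 W.
All ideal ⇒ P_in = P_out, so I_supply = 461.19/230 = 2.01 A.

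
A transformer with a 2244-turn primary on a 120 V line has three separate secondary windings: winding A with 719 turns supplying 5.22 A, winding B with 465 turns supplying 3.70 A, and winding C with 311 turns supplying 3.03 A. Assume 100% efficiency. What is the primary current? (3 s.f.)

I_p ≈ 2.86 A

V_A = 120 × 719/2244 = 38.449 V; V_B = 120 × 465/2244 = 24.866 V; V_C = 120 × 311/2244 = 16.631 V.
P_out = V_A I_A + V_B I_B + V_C I_C = 38.449×5.22 + 24.866×3.70 + 16.631×3.03 = 200.70 + 92.005 + 50.392 = 343.10 W.
Ideal ⇒ P_in = P_out, so I_p = P_out/V_p = 343.10/120 = 2.86 A.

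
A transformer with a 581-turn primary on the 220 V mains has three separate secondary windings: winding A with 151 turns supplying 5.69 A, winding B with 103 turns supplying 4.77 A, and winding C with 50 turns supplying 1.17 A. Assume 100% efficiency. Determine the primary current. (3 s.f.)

I_p ≈ 2.43 A

V_A = 220 × 151/581 = 57.177 V; V_B = 220 × 103/581 = 39.002 V; V_C = 220 × 50/581 = 18.933 V.
P_out = V_A I_A + V_B I_B + V_C I_C = 57.177×5.69 + 39.002×4.77 + 18.933×1.17 = 325.34 + 186.04 + 22.151 = 533.53 W.
Ideal ⇒ P_in = P_out, so I_p = P_out/V_p = 533.53/220 = 2.43 A.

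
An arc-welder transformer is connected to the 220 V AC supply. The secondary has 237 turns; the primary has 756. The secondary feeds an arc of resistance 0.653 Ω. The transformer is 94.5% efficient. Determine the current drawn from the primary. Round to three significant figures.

V_s = 220 × 237/756 = 68.968 V.
I_s = V_s/R = 68.968/0.653 = 105.62 A.
P_out = V_s I_s = 68.968 × 105.62 = 7284.3 W.
P_in = P_out/η = 7284.3/0.945 = 7708.2 W.
I_p = P_in/V_p = 7708.2/220 = 35.0 A.

I_p ≈ 35.0 A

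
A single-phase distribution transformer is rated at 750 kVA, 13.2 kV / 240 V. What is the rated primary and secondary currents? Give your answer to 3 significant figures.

I_p = S/V_p = 750000/13200 = 56.8 A.
I_s = S/V_s = 750000/240 = 3120 A.

I_p ≈ 56.8 A, I_s ≈ 3120 A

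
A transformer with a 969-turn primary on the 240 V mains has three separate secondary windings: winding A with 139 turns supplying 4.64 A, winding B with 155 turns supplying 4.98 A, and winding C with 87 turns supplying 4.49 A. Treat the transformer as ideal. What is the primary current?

V_A = 240 × 139/969 = 34.427 V; V_B = 240 × 155/969 = 38.390 V; V_C = 240 × 87/969 = 21.548 V.
P_out = V_A I_A + V_B I_B + V_C I_C = 34.427×4.64 + 38.390×4.98 + 21.548×4.49 = 159.74 + 191.18 + 96.750 = 447.68 W.
Ideal ⇒ P_in = P_out, so I_p = P_out/V_p = 447.68/240 = 1.87 A.

I_p ≈ 1.87 A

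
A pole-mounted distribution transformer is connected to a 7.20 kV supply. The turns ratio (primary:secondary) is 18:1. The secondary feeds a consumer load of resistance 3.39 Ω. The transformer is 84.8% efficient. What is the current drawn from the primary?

I_p ≈ 7.73 A

V_s = 7200 × 1/18 = 400.00 V.
I_s = V_s/R = 400.00/3.39 = 117.99 A.
P_out = V_s I_s = 400.00 × 117.99 = 47198 W.
P_in = P_out/η = 47198/0.848 = 55658 W.
I_p = P_in/V_p = 55658/7200 = 7.73 A.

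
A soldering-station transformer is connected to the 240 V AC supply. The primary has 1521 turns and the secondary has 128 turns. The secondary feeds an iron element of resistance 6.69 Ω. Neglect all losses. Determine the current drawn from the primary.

V_s = V_p × N_s/N_p = 240 × 128/1521 = 20.197 V.
I_s = V_s/R = 20.197/6.69 = 3.0190 A.
For an ideal transformer I_p N_p = I_s N_s, so I_p = 3.0190 × 128/1521 = 0.254 A.

I_p ≈ 0.254 A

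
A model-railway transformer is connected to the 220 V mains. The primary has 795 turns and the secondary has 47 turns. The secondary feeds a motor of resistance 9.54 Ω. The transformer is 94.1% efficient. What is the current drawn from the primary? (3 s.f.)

V_s = 220 × 47/795 = 13.006 V.
I_s = V_s/R = 13.006/9.54 = 1.3633 A.
P_out = V_s I_s = 13.006 × 1.3633 = 17.732 W.
P_in = P_out/η = 17.732/0.941 = 18.844 W.
I_p = P_in/V_p = 18.844/220 = 0.0857 A.

I_p ≈ 0.0857 A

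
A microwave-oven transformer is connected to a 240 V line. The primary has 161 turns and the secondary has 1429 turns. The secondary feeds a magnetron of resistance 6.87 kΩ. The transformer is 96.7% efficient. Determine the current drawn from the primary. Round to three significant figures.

V_s = 240 × 1429/161 = 2130.2 V.
I_s = V_s/R = 2130.2/6870 = 0.31007 A.
P_out = V_s I_s = 2130.2 × 0.31007 = 660.51 W.
P_in = P_out/η = 660.51/0.967 = 683.05 W.
I_p = P_in/V_p = 683.05/240 = 2.85 A.

I_p ≈ 2.85 A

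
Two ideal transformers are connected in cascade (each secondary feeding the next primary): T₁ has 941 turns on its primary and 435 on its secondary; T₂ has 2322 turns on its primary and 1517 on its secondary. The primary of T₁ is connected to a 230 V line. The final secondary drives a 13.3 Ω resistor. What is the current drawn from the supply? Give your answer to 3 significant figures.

After T₁: V = 230.00 × 435/941 = 106.32 V.
After T₂: V = 106.32 × 1517/2322 = 69.463 V.
I_load = 69.463/13.3 = 5.2227 A, so P_out = 69.463 × 5.2227 = 362.79 W.
All ideal ⇒ P_in = P_out, so I_supply = 362.79/230 = 1.58 A.

I_supply ≈ 1.58 A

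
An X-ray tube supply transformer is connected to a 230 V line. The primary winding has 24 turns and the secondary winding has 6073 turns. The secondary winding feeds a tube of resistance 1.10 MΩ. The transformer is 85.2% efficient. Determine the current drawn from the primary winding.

I_p ≈ 15.7 A

V_s = 230 × 6073/24 = 58200 V.
I_s = V_s/R = 58200/(1.10×10^6) = 0.052909 A.
P_out = V_s I_s = 58200 × 0.052909 = 3079.3 W.
P_in = P_out/η = 3079.3/0.852 = 3614.2 W.
I_p = P_in/V_p = 3614.2/230 = 15.7 A.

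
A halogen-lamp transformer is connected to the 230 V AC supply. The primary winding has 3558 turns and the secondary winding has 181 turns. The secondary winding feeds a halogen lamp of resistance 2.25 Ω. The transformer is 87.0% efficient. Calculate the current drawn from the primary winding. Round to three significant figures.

I_p ≈ 0.304 A

V_s = 230 × 181/3558 = 11.700 V.
I_s = V_s/R = 11.700/2.25 = 5.2002 A.
P_out = V_s I_s = 11.700 × 5.2002 = 60.844 W.
P_in = P_out/η = 60.844/0.870 = 69.936 W.
I_p = P_in/V_p = 69.936/230 = 0.304 A.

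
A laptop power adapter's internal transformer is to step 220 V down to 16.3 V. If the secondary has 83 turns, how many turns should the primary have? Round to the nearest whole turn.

N_p/N_s = V_p/V_s, so N_p = 83 × 220/16.3 = 1120.2 ≈ 1120 turns.

N_p = 1120 turns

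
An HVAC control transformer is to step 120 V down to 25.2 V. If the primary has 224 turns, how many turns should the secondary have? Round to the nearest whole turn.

N_s/N_p = V_s/V_p, so N_s = 224 × 25.2/120 = 47.0 ≈ 47 turns.

N_s = 47 turns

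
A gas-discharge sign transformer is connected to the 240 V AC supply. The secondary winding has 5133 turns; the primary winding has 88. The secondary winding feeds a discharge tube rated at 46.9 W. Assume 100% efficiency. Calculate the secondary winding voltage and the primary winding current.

V_s ≈ 14000 V, I_p ≈ 0.195 A

V_s = V_p × N_s/N_p = 240 × 5133/88 = 13999 V.
I_s = P/V_s = 46.9/13999 = 0.0033502 A.
I_p = I_s × N_s/N_p = 0.0033502 × 5133/88 = 0.195 A.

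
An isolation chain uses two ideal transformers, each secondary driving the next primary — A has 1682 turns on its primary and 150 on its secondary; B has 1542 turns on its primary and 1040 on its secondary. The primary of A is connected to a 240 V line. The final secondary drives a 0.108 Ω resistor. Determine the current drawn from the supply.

Secondary of A: V = 240.00 × 150/1682 = 21.403 V.
Secondary of B: V = 21.403 × 1040/1542 = 14.435 V.
I_load = 14.435/0.108 = 133.66 A, so P_out = 14.435 × 133.66 = 1929.4 W.
All ideal ⇒ P_in = P_out, so I_supply = 1929.4/240 = 8.04 A.

I_supply ≈ 8.04 A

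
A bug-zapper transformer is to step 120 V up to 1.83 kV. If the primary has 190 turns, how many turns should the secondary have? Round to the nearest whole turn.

N_s/N_p = V_s/V_p, so N_s = 190 × 1830/120 = 2897.5 ≈ 2898 turns.

N_s = 2898 turns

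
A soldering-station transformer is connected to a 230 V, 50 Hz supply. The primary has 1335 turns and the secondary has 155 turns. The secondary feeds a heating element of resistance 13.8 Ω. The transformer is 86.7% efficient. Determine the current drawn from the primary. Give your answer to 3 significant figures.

I_p ≈ 0.259 A

V_s = 230 × 155/1335 = 26.704 V.
I_s = V_s/R = 26.704/13.8 = 1.9351 A.
P_out = V_s I_s = 26.704 × 1.9351 = 51.675 W.
P_in = P_out/η = 51.675/0.867 = 59.602 W.
I_p = P_in/V_p = 59.602/230 = 0.259 A.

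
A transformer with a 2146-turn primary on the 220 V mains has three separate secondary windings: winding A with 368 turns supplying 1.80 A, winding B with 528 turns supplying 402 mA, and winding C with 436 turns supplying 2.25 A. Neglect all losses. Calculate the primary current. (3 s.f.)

I_p ≈ 0.865 A

V_A = 220 × 368/2146 = 37.726 V; V_B = 220 × 528/2146 = 54.129 V; V_C = 220 × 436/2146 = 44.697 V.
P_out = V_A I_A + V_B I_B + V_C I_C = 37.726×1.80 + 54.129×0.402 + 44.697×2.25 = 67.907 + 21.760 + 100.57 = 190.24 W.
Ideal ⇒ P_in = P_out, so I_p = P_out/V_p = 190.24/220 = 0.865 A.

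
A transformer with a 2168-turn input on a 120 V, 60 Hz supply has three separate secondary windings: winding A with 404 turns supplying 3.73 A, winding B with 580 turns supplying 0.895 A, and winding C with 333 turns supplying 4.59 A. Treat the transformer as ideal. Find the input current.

V_A = 120 × 404/2168 = 22.362 V; V_B = 120 × 580/2168 = 32.103 V; V_C = 120 × 333/2168 = 18.432 V.
P_out = V_A I_A + V_B I_B + V_C I_C = 22.362×3.73 + 32.103×0.895 + 18.432×4.59 = 83.409 + 28.732 + 84.602 = 196.74 W.
Ideal ⇒ P_in = P_out, so I_in = P_out/V_in = 196.74/120 = 1.64 A.

I_in ≈ 1.64 A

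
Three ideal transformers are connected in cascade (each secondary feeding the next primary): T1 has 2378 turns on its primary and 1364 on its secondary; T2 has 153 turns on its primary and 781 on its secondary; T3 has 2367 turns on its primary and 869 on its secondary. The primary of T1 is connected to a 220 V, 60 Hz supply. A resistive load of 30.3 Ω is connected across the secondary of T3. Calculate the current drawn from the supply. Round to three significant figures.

After T1: V = 220.00 × 1364/2378 = 126.19 V.
After T2: V = 126.19 × 781/153 = 644.15 V.
After T3: V = 644.15 × 869/2367 = 236.49 V.
I_load = 236.49/30.3 = 7.8048 A, so P_out = 236.49 × 7.8048 = 1845.7 W.
All ideal ⇒ P_in = P_out, so I_supply = 1845.7/220 = 8.39 A.

I_supply ≈ 8.39 A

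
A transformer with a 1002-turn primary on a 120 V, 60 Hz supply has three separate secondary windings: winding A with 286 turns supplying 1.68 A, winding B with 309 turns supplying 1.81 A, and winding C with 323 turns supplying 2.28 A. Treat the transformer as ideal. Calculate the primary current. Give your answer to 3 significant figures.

I_p ≈ 1.77 A

V_A = 120 × 286/1002 = 34.251 V; V_B = 120 × 309/1002 = 37.006 V; V_C = 120 × 323/1002 = 38.683 V.
P_out = V_A I_A + V_B I_B + V_C I_C = 34.251×1.68 + 37.006×1.81 + 38.683×2.28 = 57.543 + 66.981 + 88.196 = 212.72 W.
Ideal ⇒ P_in = P_out, so I_p = P_out/V_p = 212.72/120 = 1.77 A.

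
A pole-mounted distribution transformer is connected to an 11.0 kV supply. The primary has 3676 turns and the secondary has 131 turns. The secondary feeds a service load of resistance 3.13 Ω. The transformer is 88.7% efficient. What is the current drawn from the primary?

V_s = 11000 × 131/3676 = 392.00 V.
I_s = V_s/R = 392.00/3.13 = 125.24 A.
P_out = V_s I_s = 392.00 × 125.24 = 49094 W.
P_in = P_out/η = 49094/0.887 = 55349 W.
I_p = P_in/V_p = 55349/11000 = 5.03 A.

I_p ≈ 5.03 A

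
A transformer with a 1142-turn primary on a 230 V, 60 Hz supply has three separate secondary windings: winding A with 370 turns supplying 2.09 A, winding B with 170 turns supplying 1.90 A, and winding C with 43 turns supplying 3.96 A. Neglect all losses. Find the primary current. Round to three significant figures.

V_A = 230 × 370/1142 = 74.518 V; V_B = 230 × 170/1142 = 34.238 V; V_C = 230 × 43/1142 = 8.6602 V.
P_out = V_A I_A + V_B I_B + V_C I_C = 74.518×2.09 + 34.238×1.90 + 8.6602×3.96 = 155.74 + 65.053 + 34.295 = 255.09 W.
Ideal ⇒ P_in = P_out, so I_p = P_out/V_p = 255.09/230 = 1.11 A.

I_p ≈ 1.11 A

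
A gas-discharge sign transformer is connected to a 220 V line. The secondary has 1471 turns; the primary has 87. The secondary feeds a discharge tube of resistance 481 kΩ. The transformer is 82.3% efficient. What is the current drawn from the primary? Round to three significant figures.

I_p ≈ 0.159 A

V_s = 220 × 1471/87 = 3719.8 V.
I_s = V_s/R = 3719.8/481000 = 0.0077334 A.
P_out = V_s I_s = 3719.8 × 0.0077334 = 28.767 W.
P_in = P_out/η = 28.767/0.823 = 34.953 W.
I_p = P_in/V_p = 34.953/220 = 0.159 A.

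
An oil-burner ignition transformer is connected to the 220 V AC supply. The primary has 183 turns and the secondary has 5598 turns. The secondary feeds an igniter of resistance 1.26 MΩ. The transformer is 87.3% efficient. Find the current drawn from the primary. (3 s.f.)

I_p ≈ 0.187 A

V_s = 220 × 5598/183 = 6729.8 V.
I_s = V_s/R = 6729.8/(1.26×10^6) = 0.0053411 A.
P_out = V_s I_s = 6729.8 × 0.0053411 = 35.945 W.
P_in = P_out/η = 35.945/0.873 = 41.174 W.
I_p = P_in/V_p = 41.174/220 = 0.187 A.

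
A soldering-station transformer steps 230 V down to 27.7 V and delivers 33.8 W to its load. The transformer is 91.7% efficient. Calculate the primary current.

I_p ≈ 0.160 A

P_in = P_out/η = 33.8/0.917 = 36.859 W.
I_p = P_in/V_p = 36.859/230 = 0.160 A.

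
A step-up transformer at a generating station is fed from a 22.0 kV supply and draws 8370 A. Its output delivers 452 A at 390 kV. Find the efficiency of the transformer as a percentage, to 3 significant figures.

η ≈ 95.7%

P_in = 22000 × 8370 = 1.84140×10^8 W.
P_out = 390000 × 452 = 1.76280×10^8 W.
η = P_out/P_in = 1.76280×10^8/(1.84140×10^8) = 0.957.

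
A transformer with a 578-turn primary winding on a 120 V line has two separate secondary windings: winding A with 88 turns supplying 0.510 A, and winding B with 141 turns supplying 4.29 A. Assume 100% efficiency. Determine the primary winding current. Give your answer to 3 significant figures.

I_p ≈ 1.12 A

V_A = 120 × 88/578 = 18.270 V; V_B = 120 × 141/578 = 29.273 V.
P_out = V_A I_A + V_B I_B = 18.270×0.510 + 29.273×4.29 = 9.3176 + 125.58 = 134.90 W.
Ideal ⇒ P_in = P_out, so I_p = P_out/V_p = 134.90/120 = 1.12 A.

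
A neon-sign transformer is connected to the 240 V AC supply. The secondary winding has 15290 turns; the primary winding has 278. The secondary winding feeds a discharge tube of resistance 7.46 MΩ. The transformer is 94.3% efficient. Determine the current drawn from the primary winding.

I_p ≈ 0.103 A

V_s = 240 × 15290/278 = 13200 V.
I_s = V_s/R = 13200/(7.46×10^6) = 0.0017694 A.
P_out = V_s I_s = 13200 × 0.0017694 = 23.357 W.
P_in = P_out/η = 23.357/0.943 = 24.768 W.
I_p = P_in/V_p = 24.768/240 = 0.103 A.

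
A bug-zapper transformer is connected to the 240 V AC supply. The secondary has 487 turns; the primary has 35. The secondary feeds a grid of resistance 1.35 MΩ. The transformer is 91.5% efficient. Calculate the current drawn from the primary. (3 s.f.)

I_p ≈ 0.0376 A

V_s = 240 × 487/35 = 3339.4 V.
I_s = V_s/R = 3339.4/(1.35×10^6) = 0.0024737 A.
P_out = V_s I_s = 3339.4 × 0.0024737 = 8.2606 W.
P_in = P_out/η = 8.2606/0.915 = 9.0280 W.
I_p = P_in/V_p = 9.0280/240 = 0.0376 A.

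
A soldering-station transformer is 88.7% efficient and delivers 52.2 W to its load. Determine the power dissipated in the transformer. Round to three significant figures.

P_in = P_out/η = 52.2/0.887 = 58.8501 W.
P_loss = P_in − P_out = 58.8501 − 52.2 = 6.65 W.

P_loss ≈ 6.65 W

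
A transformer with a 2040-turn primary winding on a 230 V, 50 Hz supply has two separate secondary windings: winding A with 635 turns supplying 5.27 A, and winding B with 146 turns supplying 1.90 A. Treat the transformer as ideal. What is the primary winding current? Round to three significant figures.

V_A = 230 × 635/2040 = 71.593 V; V_B = 230 × 146/2040 = 16.461 V.
P_out = V_A I_A + V_B I_B = 71.593×5.27 + 16.461×1.90 = 377.30 + 31.275 = 408.57 W.
Ideal ⇒ P_in = P_out, so I_p = P_out/V_p = 408.57/230 = 1.78 A.

I_p ≈ 1.78 A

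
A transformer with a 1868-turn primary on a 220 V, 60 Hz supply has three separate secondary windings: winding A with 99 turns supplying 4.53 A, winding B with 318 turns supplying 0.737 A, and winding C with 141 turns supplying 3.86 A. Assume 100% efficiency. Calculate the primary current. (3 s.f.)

V_A = 220 × 99/1868 = 11.660 V; V_B = 220 × 318/1868 = 37.452 V; V_C = 220 × 141/1868 = 16.606 V.
P_out = V_A I_A + V_B I_B + V_C I_C = 11.660×4.53 + 37.452×0.737 + 16.606×3.86 = 52.818 + 27.602 + 64.099 = 144.52 W.
Ideal ⇒ P_in = P_out, so I_p = P_out/V_p = 144.52/220 = 0.657 A.

I_p ≈ 0.657 A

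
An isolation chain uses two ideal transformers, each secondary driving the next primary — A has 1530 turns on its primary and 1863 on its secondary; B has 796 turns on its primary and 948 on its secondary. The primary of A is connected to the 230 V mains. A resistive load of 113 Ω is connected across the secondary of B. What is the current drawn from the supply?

I_supply ≈ 4.28 A

After A: V = 230.00 × 1863/1530 = 280.06 V.
After B: V = 280.06 × 948/796 = 333.54 V.
I_load = 333.54/113 = 2.9517 A, so P_out = 333.54 × 2.9517 = 984.49 W.
All ideal ⇒ P_in = P_out, so I_supply = 984.49/230 = 4.28 A.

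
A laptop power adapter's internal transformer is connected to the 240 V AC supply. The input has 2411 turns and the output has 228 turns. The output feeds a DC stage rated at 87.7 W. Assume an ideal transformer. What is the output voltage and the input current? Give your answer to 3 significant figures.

V_out ≈ 22.7 V, I_in ≈ 0.365 A

V_out = V_in × N_out/N_in = 240 × 228/2411 = 22.696 V.
I_out = P/V_out = 87.7/22.696 = 3.8641 A.
I_in = I_out × N_out/N_in = 3.8641 × 228/2411 = 0.365 A.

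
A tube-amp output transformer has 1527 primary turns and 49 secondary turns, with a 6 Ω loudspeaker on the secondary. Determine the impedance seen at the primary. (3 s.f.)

Z_p = (N_p/N_s)² × Z_s = (1527/49)² × 6 = 5830 Ω.

Z_p ≈ 5830 Ω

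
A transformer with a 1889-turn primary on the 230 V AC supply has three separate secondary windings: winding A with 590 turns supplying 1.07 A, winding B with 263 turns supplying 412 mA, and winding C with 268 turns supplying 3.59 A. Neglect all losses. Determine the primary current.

V_A = 230 × 590/1889 = 71.837 V; V_B = 230 × 263/1889 = 32.022 V; V_C = 230 × 268/1889 = 32.631 V.
P_out = V_A I_A + V_B I_B + V_C I_C = 71.837×1.07 + 32.022×0.412 + 32.631×3.59 = 76.866 + 13.193 + 117.15 = 207.20 W.
Ideal ⇒ P_in = P_out, so I_p = P_out/V_p = 207.20/230 = 0.901 A.

I_p ≈ 0.901 A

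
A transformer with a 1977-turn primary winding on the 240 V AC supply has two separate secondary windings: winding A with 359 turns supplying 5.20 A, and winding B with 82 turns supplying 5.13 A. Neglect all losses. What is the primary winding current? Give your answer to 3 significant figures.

V_A = 240 × 359/1977 = 43.581 V; V_B = 240 × 82/1977 = 9.9545 V.
P_out = V_A I_A + V_B I_B = 43.581×5.20 + 9.9545×5.13 = 226.62 + 51.066 = 277.69 W.
Ideal ⇒ P_in = P_out, so I_p = P_out/V_p = 277.69/240 = 1.16 A.

I_p ≈ 1.16 A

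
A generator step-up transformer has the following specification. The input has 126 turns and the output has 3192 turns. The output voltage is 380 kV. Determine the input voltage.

V_in/V_out = N_in/N_out, so V_in = 380000 × 126/3192 = 15000 V.

V_in ≈ 15000 V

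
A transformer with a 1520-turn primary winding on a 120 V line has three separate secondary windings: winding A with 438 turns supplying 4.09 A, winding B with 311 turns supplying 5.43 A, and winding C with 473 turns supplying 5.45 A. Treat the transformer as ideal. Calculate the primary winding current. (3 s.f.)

V_A = 120 × 438/1520 = 34.579 V; V_B = 120 × 311/1520 = 24.553 V; V_C = 120 × 473/1520 = 37.342 V.
P_out = V_A I_A + V_B I_B + V_C I_C = 34.579×4.09 + 24.553×5.43 + 37.342×5.45 = 141.43 + 133.32 + 203.51 = 478.26 W.
Ideal ⇒ P_in = P_out, so I_p = P_out/V_p = 478.26/120 = 3.99 A.

I_p ≈ 3.99 A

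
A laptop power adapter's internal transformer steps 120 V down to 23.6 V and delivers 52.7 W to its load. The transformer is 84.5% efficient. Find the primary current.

I_p ≈ 0.520 A

P_in = P_out/η = 52.7/0.845 = 62.367 W.
I_p = P_in/V_p = 62.367/120 = 0.520 A.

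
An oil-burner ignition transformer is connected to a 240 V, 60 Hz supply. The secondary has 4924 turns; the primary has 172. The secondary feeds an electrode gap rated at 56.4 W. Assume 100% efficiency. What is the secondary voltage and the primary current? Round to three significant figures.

V_s ≈ 6870 V, I_p ≈ 0.235 A

V_s = V_p × N_s/N_p = 240 × 4924/172 = 6870.7 V.
I_s = P/V_s = 56.4/6870.7 = 0.0082088 A.
I_p = I_s × N_s/N_p = 0.0082088 × 4924/172 = 0.235 A.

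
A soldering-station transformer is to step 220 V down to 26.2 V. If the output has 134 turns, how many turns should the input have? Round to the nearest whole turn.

N_in = 1125 turns

N_in/N_out = V_in/V_out, so N_in = 134 × 220/26.2 = 1125.2 ≈ 1125 turns.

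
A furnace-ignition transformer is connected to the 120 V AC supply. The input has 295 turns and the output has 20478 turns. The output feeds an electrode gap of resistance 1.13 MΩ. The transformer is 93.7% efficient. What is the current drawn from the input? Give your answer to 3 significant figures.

V_out = 120 × 20478/295 = 8330.0 V.
I_out = V_out/R = 8330.0/(1.13×10^6) = 0.0073717 A.
P_out = V_out I_out = 8330.0 × 0.0073717 = 61.407 W.
P_in = P_out/η = 61.407/0.937 = 65.535 W.
I_in = P_in/V_in = 65.535/120 = 0.546 A.

I_in ≈ 0.546 A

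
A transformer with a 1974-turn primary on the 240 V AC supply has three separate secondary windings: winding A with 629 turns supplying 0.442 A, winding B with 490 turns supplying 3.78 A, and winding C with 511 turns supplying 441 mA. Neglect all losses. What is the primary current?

V_A = 240 × 629/1974 = 76.474 V; V_B = 240 × 490/1974 = 59.574 V; V_C = 240 × 511/1974 = 62.128 V.
P_out = V_A I_A + V_B I_B + V_C I_C = 76.474×0.442 + 59.574×3.78 + 62.128×0.441 = 33.802 + 225.19 + 27.398 = 286.39 W.
Ideal ⇒ P_in = P_out, so I_p = P_out/V_p = 286.39/240 = 1.19 A.

I_p ≈ 1.19 A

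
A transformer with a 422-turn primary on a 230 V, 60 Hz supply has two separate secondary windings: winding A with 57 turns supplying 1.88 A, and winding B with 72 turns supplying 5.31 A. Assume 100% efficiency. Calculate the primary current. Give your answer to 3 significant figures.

V_A = 230 × 57/422 = 31.066 V; V_B = 230 × 72/422 = 39.242 V.
P_out = V_A I_A + V_B I_B = 31.066×1.88 + 39.242×5.31 = 58.405 + 208.37 = 266.78 W.
Ideal ⇒ P_in = P_out, so I_p = P_out/V_p = 266.78/230 = 1.16 A.

I_p ≈ 1.16 A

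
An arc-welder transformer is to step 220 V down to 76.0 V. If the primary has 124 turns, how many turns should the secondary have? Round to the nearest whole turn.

N_s/N_p = V_s/V_p, so N_s = 124 × 76.0/220 = 42.8 ≈ 43 turns.

N_s = 43 turns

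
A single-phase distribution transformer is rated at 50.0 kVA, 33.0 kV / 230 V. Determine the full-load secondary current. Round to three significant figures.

I_s = S/V_s = 50000/230 = 217 A.

I_s ≈ 217 A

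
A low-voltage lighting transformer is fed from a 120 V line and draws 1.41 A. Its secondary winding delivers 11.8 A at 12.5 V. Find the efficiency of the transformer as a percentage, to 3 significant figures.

η ≈ 87.2%

P_in = 120 × 1.41 = 169.200 W.
P_out = 12.5 × 11.8 = 147.500 W.
η = P_out/P_in = 147.500/169.200 = 0.872.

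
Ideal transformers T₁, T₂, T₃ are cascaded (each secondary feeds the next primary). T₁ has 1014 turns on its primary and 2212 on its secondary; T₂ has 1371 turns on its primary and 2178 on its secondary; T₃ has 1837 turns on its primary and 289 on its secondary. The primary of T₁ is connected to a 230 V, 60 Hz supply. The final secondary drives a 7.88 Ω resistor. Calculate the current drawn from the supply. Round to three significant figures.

Secondary of T₁: V = 230.00 × 2212/1014 = 501.74 V.
Secondary of T₂: V = 501.74 × 2178/1371 = 797.07 V.
Secondary of T₃: V = 797.07 × 289/1837 = 125.40 V.
I_load = 125.40/7.88 = 15.913 A, so P_out = 125.40 × 15.913 = 1995.5 W.
All ideal ⇒ P_in = P_out, so I_supply = 1995.5/230 = 8.68 A.

I_supply ≈ 8.68 A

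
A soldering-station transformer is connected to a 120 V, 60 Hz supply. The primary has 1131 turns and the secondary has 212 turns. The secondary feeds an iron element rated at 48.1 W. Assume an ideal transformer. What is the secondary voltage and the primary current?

V_s ≈ 22.5 V, I_p ≈ 0.401 A

V_s = V_p × N_s/N_p = 120 × 212/1131 = 22.493 V.
I_s = P/V_s = 48.1/22.493 = 2.1384 A.
I_p = I_s × N_s/N_p = 2.1384 × 212/1131 = 0.401 A.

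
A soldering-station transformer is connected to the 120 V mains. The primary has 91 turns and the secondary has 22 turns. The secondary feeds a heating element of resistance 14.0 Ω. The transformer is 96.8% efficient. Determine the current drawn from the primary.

I_p ≈ 0.518 A

V_s = 120 × 22/91 = 29.011 V.
I_s = V_s/R = 29.011/14.0 = 2.0722 A.
P_out = V_s I_s = 29.011 × 2.0722 = 60.117 W.
P_in = P_out/η = 60.117/0.968 = 62.104 W.
I_p = P_in/V_p = 62.104/120 = 0.518 A.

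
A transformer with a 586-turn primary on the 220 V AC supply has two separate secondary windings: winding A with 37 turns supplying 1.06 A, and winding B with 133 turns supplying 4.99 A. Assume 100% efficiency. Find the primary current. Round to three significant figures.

V_A = 220 × 37/586 = 13.891 V; V_B = 220 × 133/586 = 49.932 V.
P_out = V_A I_A + V_B I_B = 13.891×1.06 + 49.932×4.99 = 14.724 + 249.16 = 263.88 W.
Ideal ⇒ P_in = P_out, so I_p = P_out/V_p = 263.88/220 = 1.20 A.

I_p ≈ 1.20 A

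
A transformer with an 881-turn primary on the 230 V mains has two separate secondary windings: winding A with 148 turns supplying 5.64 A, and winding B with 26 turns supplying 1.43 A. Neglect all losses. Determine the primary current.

V_A = 230 × 148/881 = 38.638 V; V_B = 230 × 26/881 = 6.7877 V.
P_out = V_A I_A + V_B I_B = 38.638×5.64 + 6.7877×1.43 = 217.92 + 9.7065 = 227.62 W.
Ideal ⇒ P_in = P_out, so I_p = P_out/V_p = 227.62/230 = 0.990 A.

I_p ≈ 0.990 A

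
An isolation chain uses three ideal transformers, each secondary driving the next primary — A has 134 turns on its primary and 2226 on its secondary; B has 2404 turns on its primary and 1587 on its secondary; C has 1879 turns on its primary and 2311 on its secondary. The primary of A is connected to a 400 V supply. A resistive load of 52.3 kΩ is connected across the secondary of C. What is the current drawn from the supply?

I_supply ≈ 1.39 A

Secondary of A: V = 400.00 × 2226/134 = 6644.8 V.
Secondary of B: V = 6644.8 × 1587/2404 = 4386.5 V.
Secondary of C: V = 4386.5 × 2311/1879 = 5395.1 V.
I_load = 5395.1/52300 = 0.10316 A, so P_out = 5395.1 × 0.10316 = 556.53 W.
All ideal ⇒ P_in = P_out, so I_supply = 556.53/400 = 1.39 A.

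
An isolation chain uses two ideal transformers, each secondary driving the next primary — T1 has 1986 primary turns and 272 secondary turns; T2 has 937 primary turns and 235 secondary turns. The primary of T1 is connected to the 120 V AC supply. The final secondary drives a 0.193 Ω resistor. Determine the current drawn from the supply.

I_supply ≈ 0.734 A

After T1: V = 120.00 × 272/1986 = 16.435 V.
After T2: V = 16.435 × 235/937 = 4.1219 V.
I_load = 4.1219/0.193 = 21.357 A, so P_out = 4.1219 × 21.357 = 88.032 W.
All ideal ⇒ P_in = P_out, so I_supply = 88.032/120 = 0.734 A.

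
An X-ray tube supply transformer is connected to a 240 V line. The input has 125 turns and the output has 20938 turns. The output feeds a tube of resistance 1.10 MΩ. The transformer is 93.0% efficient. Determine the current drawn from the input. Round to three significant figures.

V_out = 240 × 20938/125 = 40201 V.
I_out = V_out/R = 40201/(1.10×10^6) = 0.036546 A.
P_out = V_out I_out = 40201 × 0.036546 = 1469.2 W.
P_in = P_out/η = 1469.2/0.930 = 1579.8 W.
I_in = P_in/V_in = 1579.8/240 = 6.58 A.

I_in ≈ 6.58 A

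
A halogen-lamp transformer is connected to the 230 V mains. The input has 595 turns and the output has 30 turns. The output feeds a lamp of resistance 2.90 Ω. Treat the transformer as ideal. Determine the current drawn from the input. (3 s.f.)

I_in ≈ 0.202 A

V_out = V_in × N_out/N_in = 230 × 30/595 = 11.597 V.
I_out = V_out/R = 11.597/2.90 = 3.9988 A.
For an ideal transformer I_in N_in = I_out N_out, so I_in = 3.9988 × 30/595 = 0.202 A.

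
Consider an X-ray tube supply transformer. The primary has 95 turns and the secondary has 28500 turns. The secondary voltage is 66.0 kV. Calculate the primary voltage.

V_p ≈ 220 V

V_p/V_s = N_p/N_s, so V_p = 66000 × 95/28500 = 220 V.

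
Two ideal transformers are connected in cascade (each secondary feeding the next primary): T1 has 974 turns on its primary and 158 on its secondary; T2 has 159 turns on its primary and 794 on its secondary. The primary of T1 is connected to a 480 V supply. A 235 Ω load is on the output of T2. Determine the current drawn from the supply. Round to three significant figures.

Secondary of T1: V = 480.00 × 158/974 = 77.864 V.
Secondary of T2: V = 77.864 × 794/159 = 388.83 V.
I_load = 388.83/235 = 1.6546 A, so P_out = 388.83 × 1.6546 = 643.37 W.
All ideal ⇒ P_in = P_out, so I_supply = 643.37/480 = 1.34 A.

I_supply ≈ 1.34 A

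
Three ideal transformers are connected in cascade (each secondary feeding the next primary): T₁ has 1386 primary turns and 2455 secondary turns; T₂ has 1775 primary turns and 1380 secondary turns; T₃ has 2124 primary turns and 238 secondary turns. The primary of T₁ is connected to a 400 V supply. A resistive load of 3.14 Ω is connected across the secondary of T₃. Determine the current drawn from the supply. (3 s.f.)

I_supply ≈ 3.03 A

After T₁: V = 400.00 × 2455/1386 = 708.51 V.
After T₂: V = 708.51 × 1380/1775 = 550.84 V.
After T₃: V = 550.84 × 238/2124 = 61.724 V.
I_load = 61.724/3.14 = 19.657 A, so P_out = 61.724 × 19.657 = 1213.3 W.
All ideal ⇒ P_in = P_out, so I_supply = 1213.3/400 = 3.03 A.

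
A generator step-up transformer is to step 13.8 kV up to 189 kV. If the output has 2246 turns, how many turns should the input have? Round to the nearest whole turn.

N_in = 164 turns

N_in/N_out = V_in/V_out, so N_in = 2246 × 13800/189000 = 164.0 ≈ 164 turns.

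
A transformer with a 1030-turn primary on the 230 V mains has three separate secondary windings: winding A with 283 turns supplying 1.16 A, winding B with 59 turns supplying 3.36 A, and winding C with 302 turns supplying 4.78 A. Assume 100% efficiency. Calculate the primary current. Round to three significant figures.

I_p ≈ 1.91 A

V_A = 230 × 283/1030 = 63.194 V; V_B = 230 × 59/1030 = 13.175 V; V_C = 230 × 302/1030 = 67.437 V.
P_out = V_A I_A + V_B I_B + V_C I_C = 63.194×1.16 + 13.175×3.36 + 67.437×4.78 = 73.305 + 44.267 + 322.35 = 439.92 W.
Ideal ⇒ P_in = P_out, so I_p = P_out/V_p = 439.92/230 = 1.91 A.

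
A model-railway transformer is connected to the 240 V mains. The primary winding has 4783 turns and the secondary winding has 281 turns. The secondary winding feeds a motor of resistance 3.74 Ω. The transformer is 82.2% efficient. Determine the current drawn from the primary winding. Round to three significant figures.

I_p ≈ 0.269 A

V_s = 240 × 281/4783 = 14.100 V.
I_s = V_s/R = 14.100/3.74 = 3.7700 A.
P_out = V_s I_s = 14.100 × 3.7700 = 53.157 W.
P_in = P_out/η = 53.157/0.822 = 64.668 W.
I_p = P_in/V_p = 64.668/240 = 0.269 A.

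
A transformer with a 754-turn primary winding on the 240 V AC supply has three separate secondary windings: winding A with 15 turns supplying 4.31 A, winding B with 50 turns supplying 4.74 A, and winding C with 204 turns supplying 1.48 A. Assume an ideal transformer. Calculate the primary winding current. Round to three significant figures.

I_p ≈ 0.800 A

V_A = 240 × 15/754 = 4.7745 V; V_B = 240 × 50/754 = 15.915 V; V_C = 240 × 204/754 = 64.934 V.
P_out = V_A I_A + V_B I_B + V_C I_C = 4.7745×4.31 + 15.915×4.74 + 64.934×1.48 = 20.578 + 75.438 + 96.102 = 192.12 W.
Ideal ⇒ P_in = P_out, so I_p = P_out/V_p = 192.12/240 = 0.800 A.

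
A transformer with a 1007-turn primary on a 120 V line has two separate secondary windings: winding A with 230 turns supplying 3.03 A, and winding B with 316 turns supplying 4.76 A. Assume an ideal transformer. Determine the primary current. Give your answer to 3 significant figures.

I_p ≈ 2.19 A

V_A = 120 × 230/1007 = 27.408 V; V_B = 120 × 316/1007 = 37.656 V.
P_out = V_A I_A + V_B I_B = 27.408×3.03 + 37.656×4.76 = 83.047 + 179.24 = 262.29 W.
Ideal ⇒ P_in = P_out, so I_p = P_out/V_p = 262.29/120 = 2.19 A.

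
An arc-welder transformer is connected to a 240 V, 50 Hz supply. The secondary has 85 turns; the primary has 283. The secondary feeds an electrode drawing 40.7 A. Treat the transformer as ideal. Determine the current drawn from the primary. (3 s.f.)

For an ideal transformer I_p N_p = I_s N_s, so I_p = 40.7 × 85/283 = 12.2 A.

I_p ≈ 12.2 A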